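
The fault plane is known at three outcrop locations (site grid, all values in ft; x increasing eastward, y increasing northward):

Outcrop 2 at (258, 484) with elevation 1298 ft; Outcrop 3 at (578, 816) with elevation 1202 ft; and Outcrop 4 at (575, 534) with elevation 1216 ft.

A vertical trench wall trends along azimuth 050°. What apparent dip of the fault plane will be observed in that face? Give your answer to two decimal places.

Two edge vectors: Outcrop 2→Outcrop 3 = (320, 332, -96), Outcrop 2→Outcrop 4 = (317, 50, -82).
Normal n = (Outcrop 2→Outcrop 3) × (Outcrop 2→Outcrop 4) = (-22424, -4192, -89244).
So ∂z/∂x = −n_x/n_z = −0.25127 and ∂z/∂y = −n_y/n_z = −0.04697.
Unit vector along 050° is (sin 50°, cos 50°) = (0.7660, 0.6428).
Slope in that direction = a·(0.7660) + b·(0.6428) = −0.22267.
Apparent dip = arctan|0.22267| = 12.55° (true dip is 14.3°, so apparent ≤ true as expected).

12.55°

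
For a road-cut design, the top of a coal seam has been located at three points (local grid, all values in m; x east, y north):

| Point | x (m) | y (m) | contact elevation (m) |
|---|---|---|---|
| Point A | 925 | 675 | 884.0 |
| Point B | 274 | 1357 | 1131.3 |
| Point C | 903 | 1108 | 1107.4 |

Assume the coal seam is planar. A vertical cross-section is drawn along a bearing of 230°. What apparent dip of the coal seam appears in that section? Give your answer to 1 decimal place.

25.0°

Let the plane be z = a·x + b·y + c.
Point B−Point A: −651a + 682b = 247.3;  Point C−Point A: −22a + 433b = 223.4.
Solving gives a = 0.16966, b = 0.52456.
Unit vector along 230° is (sin 230°, cos 230°) = (-0.7660, -0.6428).
Slope in that direction = a·(-0.7660) + b·(-0.6428) = −0.46714.
Apparent dip = arctan|0.46714| = 25.0° (true dip is 28.9°, so apparent ≤ true as expected).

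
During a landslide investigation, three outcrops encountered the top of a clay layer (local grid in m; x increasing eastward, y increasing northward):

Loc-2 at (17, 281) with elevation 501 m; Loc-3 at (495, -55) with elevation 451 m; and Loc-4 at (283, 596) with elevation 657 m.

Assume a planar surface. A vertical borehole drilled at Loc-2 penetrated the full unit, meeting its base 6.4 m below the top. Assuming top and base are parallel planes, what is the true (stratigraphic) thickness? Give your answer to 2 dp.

Two edge vectors: Loc-2→Loc-3 = (478, -336, -50), Loc-2→Loc-4 = (266, 315, 156).
Normal n = (Loc-2→Loc-3) × (Loc-2→Loc-4) = (-36666, -87868, 239946).
So ∂z/∂x = −n_x/n_z = 0.15281 and ∂z/∂y = −n_y/n_z = 0.36620.
|∇z| = √(a²+b²) = 0.39680, so dip δ = arctan(0.39680) = 21.64°.
True thickness = vertical thickness × cos δ = 6.4 × cos 21.64° = 5.95 m.

5.95 m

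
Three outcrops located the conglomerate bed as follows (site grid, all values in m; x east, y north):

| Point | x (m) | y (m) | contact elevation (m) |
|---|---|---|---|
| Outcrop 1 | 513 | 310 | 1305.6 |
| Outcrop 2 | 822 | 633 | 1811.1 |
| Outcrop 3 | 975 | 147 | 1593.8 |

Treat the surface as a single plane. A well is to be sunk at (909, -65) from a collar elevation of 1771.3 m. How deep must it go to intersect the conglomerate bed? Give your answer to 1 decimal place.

Two edge vectors: Outcrop 1→Outcrop 2 = (309, 323, 505.5), Outcrop 1→Outcrop 3 = (462, -163, 288.2).
Normal n = (Outcrop 1→Outcrop 2) × (Outcrop 1→Outcrop 3) = (175485.1, 144487.2, -199593).
So ∂z/∂x = −n_x/n_z = 0.87921 and ∂z/∂y = −n_y/n_z = 0.72391.
Intercept c from Outcrop 1: 1305.6 − 451.04 − 224.41 = 630.15.
At (909, -65): z_contact = 799.21 − 47.05 + 630.15 = 1382.30 m.
Depth below ground = 1771.3 − 1382.30 = 389.0 m.

389.0 m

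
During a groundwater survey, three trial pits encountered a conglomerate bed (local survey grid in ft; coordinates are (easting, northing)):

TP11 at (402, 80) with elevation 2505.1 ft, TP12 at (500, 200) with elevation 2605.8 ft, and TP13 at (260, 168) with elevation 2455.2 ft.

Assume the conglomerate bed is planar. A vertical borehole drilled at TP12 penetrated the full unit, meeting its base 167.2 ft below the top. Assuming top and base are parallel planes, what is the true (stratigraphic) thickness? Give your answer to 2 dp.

Let the plane be z = a·E + b·N + c.
TP12−TP11: 98a + 120b = 100.7;  TP13−TP11: −142a + 88b = −49.9.
Solving gives a = 0.57862, b = 0.36663.
|∇z| = √(a²+b²) = 0.68499, so dip δ = arctan(0.68499) = 34.41°.
True thickness = vertical thickness × cos δ = 167.2 × cos 34.41° = 137.94 ft.

137.94 ft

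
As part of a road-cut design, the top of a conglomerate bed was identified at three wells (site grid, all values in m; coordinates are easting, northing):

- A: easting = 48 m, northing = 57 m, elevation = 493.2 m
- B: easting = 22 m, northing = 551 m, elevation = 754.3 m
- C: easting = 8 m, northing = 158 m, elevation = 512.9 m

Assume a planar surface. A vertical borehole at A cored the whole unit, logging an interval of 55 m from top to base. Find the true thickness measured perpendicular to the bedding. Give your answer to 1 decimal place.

Two edge vectors: A→B = (-26, 494, 261.1), A→C = (-40, 101, 19.7).
Normal n = (A→B) × (A→C) = (-16639.3, -9931.8, 17134).
So ∂z/∂easting = −n_x/n_z = 0.97113 and ∂z/∂northing = −n_y/n_z = 0.57965.
|∇z| = √(a²+b²) = 1.13097, so dip δ = arctan(1.13097) = 48.52°.
True thickness = vertical thickness × cos δ = 55 × cos 48.52° = 36.4 m.

36.4 m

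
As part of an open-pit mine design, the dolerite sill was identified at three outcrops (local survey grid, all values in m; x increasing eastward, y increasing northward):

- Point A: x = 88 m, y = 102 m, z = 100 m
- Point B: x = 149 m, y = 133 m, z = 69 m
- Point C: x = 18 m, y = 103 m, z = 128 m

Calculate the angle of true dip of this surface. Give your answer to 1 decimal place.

24.4°

Two edge vectors: Point A→Point B = (61, 31, -31), Point A→Point C = (-70, 1, 28).
Normal n = (Point A→Point B) × (Point A→Point C) = (899, 462, 2231).
So ∂z/∂x = −n_x/n_z = −0.40296 and ∂z/∂y = −n_y/n_z = −0.20708.
Gradient magnitude |∇z| = √(a² + b²) = √(0.16238 + 0.04288) = 0.45305.
True dip = arctan(0.45305) = 24.4°, dipping toward ENE (azimuth ≈ 063°).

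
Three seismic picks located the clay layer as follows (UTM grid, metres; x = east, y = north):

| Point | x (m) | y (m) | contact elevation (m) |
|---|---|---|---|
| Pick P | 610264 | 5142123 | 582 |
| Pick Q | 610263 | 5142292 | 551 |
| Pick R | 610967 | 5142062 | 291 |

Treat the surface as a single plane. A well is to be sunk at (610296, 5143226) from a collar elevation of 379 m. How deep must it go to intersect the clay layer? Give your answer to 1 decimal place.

15.9 m

Let the plane be z = a·x + b·y + c.
Pick Q−Pick P: −1a + 169b = −31;  Pick R−Pick P: 703a − 61b = −291.
Solving gives a = −0.430077645, b = −0.185976791.
Then c = 582 − a·610264 − b·5142123 = 1219358.44.
At (610296, 5143226): z_contact = −262474.67 − 956520.67 + 1219358.44 = 363.11 m.
Depth below ground = 379 − 363.11 = 15.9 m.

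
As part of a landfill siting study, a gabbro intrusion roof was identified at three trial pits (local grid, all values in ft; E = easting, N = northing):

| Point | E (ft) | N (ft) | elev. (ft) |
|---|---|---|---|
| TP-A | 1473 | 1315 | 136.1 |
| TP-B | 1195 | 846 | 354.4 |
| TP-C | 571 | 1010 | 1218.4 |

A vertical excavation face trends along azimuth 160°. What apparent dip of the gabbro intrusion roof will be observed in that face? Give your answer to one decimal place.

36.3°

Two edge vectors: TP-A→TP-B = (-278, -469, 218.3), TP-A→TP-C = (-902, -305, 1082.3).
Normal n = (TP-A→TP-B) × (TP-A→TP-C) = (-441017.2, 103972.8, -338248).
So ∂z/∂E = −n_x/n_z = −1.30383 and ∂z/∂N = −n_y/n_z = 0.30739.
Unit vector along 160° is (sin 160°, cos 160°) = (0.3420, -0.9397).
Slope in that direction = a·(0.3420) + b·(-0.9397) = −0.73478.
Apparent dip = arctan|0.73478| = 36.3° (true dip is 53.3°, so apparent ≤ true as expected).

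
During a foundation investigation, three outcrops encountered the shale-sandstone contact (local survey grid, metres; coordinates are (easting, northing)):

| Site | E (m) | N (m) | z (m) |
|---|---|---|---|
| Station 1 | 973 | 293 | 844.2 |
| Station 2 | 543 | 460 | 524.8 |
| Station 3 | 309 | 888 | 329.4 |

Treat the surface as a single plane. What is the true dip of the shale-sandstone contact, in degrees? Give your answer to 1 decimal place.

35.8°

Two edge vectors: Station 1→Station 2 = (-430, 167, -319.4), Station 1→Station 3 = (-664, 595, -514.8).
Normal n = (Station 1→Station 2) × (Station 1→Station 3) = (104071.4, -9282.4, -144962).
So ∂z/∂E = −n_x/n_z = 0.71792 and ∂z/∂N = −n_y/n_z = −0.06403.
Gradient magnitude |∇z| = √(a² + b²) = √(0.51541 + 0.00410) = 0.72077.
True dip = arctan(0.72077) = 35.8°, dipping toward W (azimuth ≈ 275°).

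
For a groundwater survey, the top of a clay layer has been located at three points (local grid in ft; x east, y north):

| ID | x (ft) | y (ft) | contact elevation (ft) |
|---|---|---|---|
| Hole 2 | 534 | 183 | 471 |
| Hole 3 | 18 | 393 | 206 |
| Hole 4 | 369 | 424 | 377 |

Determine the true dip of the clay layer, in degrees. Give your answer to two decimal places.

Two edge vectors: Hole 2→Hole 3 = (-516, 210, -265), Hole 2→Hole 4 = (-165, 241, -94).
Normal n = (Hole 2→Hole 3) × (Hole 2→Hole 4) = (44125, -4779, -89706).
So ∂z/∂x = −n_x/n_z = 0.49188 and ∂z/∂y = −n_y/n_z = −0.05327.
Gradient magnitude |∇z| = √(a² + b²) = √(0.24195 + 0.00284) = 0.49476.
True dip = arctan(0.49476) = 26.32°, dipping toward W (azimuth ≈ 276°).

26.32°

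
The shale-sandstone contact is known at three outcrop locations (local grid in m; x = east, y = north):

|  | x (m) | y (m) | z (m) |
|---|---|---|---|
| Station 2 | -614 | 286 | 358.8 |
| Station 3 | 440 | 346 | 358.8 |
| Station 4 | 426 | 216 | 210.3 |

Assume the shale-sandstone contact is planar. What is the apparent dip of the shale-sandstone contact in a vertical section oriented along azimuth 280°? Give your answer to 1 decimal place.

Two edge vectors: Station 2→Station 3 = (1054, 60, 0), Station 2→Station 4 = (1040, -70, -148.5).
Normal n = (Station 2→Station 3) × (Station 2→Station 4) = (-8910, 156519, -136180).
So ∂z/∂x = −n_x/n_z = −0.06543 and ∂z/∂y = −n_y/n_z = 1.14935.
Unit vector along 280° is (sin 280°, cos 280°) = (-0.9848, 0.1736).
Slope in that direction = a·(-0.9848) + b·(0.1736) = 0.26402.
Apparent dip = arctan|0.26402| = 14.8° (true dip is 49.0°, so apparent ≤ true as expected).

14.8°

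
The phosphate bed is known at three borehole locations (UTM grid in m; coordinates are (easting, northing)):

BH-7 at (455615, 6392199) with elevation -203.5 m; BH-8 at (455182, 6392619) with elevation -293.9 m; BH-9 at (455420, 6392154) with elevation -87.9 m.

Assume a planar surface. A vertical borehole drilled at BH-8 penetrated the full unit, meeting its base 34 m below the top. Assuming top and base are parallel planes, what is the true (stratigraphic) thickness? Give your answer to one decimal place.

26.6 m

Two edge vectors: BH-7→BH-8 = (-433, 420, -90.4), BH-7→BH-9 = (-195, -45, 115.6).
Normal n = (BH-7→BH-8) × (BH-7→BH-9) = (44484, 67682.8, 101385).
So ∂z/∂E = −n_x/n_z = −0.43876 and ∂z/∂N = −n_y/n_z = −0.66758.
|∇z| = √(a²+b²) = 0.79886, so dip δ = arctan(0.79886) = 38.62°.
True thickness = vertical thickness × cos δ = 34 × cos 38.62° = 26.6 m.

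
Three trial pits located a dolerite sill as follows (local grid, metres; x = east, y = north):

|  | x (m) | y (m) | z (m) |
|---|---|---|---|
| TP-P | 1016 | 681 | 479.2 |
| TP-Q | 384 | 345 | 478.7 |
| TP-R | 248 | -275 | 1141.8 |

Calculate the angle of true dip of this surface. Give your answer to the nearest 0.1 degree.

Let the plane be z = a·x + b·y + c.
TP-Q−TP-P: −632a − 336b = −0.5;  TP-R−TP-P: −768a − 956b = 662.6.
Solving gives a = 0.64456, b = −1.21090.
Gradient magnitude |∇z| = √(a² + b²) = √(0.41546 + 1.46629) = 1.37177.
True dip = arctan(1.37177) = 53.9°, dipping toward NNW (azimuth ≈ 332°).

53.9°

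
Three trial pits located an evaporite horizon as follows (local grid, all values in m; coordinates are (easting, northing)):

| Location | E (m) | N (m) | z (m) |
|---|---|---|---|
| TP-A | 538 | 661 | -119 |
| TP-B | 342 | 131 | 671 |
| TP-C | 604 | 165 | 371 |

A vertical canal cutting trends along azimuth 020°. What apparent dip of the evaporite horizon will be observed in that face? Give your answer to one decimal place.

Two edge vectors: TP-A→TP-B = (-196, -530, 790), TP-A→TP-C = (66, -496, 490).
Normal n = (TP-A→TP-B) × (TP-A→TP-C) = (132140, 148180, 132196).
So ∂z/∂E = −n_x/n_z = −0.99958 and ∂z/∂N = −n_y/n_z = −1.12091.
Unit vector along 020° is (sin 20°, cos 20°) = (0.3420, 0.9397).
Slope in that direction = a·(0.3420) + b·(0.9397) = −1.39519.
Apparent dip = arctan|1.39519| = 54.4° (true dip is 56.3°, so apparent ≤ true as expected).

54.4°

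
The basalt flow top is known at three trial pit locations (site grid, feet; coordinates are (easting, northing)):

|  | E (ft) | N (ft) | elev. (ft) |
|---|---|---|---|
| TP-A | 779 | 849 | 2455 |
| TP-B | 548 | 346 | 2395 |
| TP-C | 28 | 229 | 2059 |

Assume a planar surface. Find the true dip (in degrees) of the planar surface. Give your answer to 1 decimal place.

35.7°

Two edge vectors: TP-A→TP-B = (-231, -503, -60), TP-A→TP-C = (-751, -620, -396).
Normal n = (TP-A→TP-B) × (TP-A→TP-C) = (161988, -46416, -234533).
So ∂z/∂E = −n_x/n_z = 0.69068 and ∂z/∂N = −n_y/n_z = −0.19791.
Gradient magnitude |∇z| = √(a² + b²) = √(0.47704 + 0.03917) = 0.71848.
True dip = arctan(0.71848) = 35.7°, dipping toward WNW (azimuth ≈ 286°).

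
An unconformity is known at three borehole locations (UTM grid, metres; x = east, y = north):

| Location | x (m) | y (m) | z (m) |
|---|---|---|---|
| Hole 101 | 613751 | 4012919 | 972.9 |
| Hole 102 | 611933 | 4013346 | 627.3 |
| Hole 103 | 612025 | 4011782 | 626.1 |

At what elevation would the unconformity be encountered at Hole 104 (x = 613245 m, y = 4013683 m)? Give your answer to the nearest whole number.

Let the plane be z = a·x + b·y + c.
Hole 102−Hole 101: −1818a + 427b = −345.6;  Hole 103−Hole 101: −1726a − 1137b = −346.8.
Solving gives a = 0.19294496, b = 0.01211697.
Then c = 972.9 − a·613751 − b·4012919 = −166071.67.
At (613245, 4013683): z = 118322.5 + 48633.7 − 166071.67 = 884.5 m.

885 m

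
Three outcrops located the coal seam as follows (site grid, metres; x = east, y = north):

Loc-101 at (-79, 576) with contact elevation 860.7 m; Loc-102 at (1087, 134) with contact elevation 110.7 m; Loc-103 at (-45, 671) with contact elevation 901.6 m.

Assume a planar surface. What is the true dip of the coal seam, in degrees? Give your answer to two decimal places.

Two edge vectors: Loc-101→Loc-102 = (1166, -442, -750), Loc-101→Loc-103 = (34, 95, 40.9).
Normal n = (Loc-101→Loc-102) × (Loc-101→Loc-103) = (53172.2, -73189.4, 125798).
So ∂z/∂x = −n_x/n_z = −0.42268 and ∂z/∂y = −n_y/n_z = 0.58180.
Gradient magnitude |∇z| = √(a² + b²) = √(0.17866 + 0.33849) = 0.71913.
True dip = arctan(0.71913) = 35.72°, dipping toward SE (azimuth ≈ 144°).

35.72°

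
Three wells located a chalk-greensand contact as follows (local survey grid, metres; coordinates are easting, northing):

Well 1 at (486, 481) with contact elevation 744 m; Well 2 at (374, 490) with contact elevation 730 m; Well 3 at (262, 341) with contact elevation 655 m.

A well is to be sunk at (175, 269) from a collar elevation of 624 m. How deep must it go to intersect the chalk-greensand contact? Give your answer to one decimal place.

10.4 m

Let the plane be z = a·easting + b·northing + c.
Well 2−Well 1: −112a + 9b = −14;  Well 3−Well 1: −224a − 140b = −89.
Solving gives a = 0.15602, b = 0.38608.
Then c = 744 − a·486 − b·481 = 482.47.
At (175, 269): z_contact = 27.30 + 103.85 + 482.47 = 613.63 m.
Depth below ground = 624 − 613.63 = 10.4 m.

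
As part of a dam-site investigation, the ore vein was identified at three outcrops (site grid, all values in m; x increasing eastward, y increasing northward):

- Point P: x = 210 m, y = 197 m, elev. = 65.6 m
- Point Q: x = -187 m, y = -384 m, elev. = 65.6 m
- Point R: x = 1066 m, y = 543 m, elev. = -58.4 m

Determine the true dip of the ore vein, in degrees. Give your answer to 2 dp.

Let the plane be z = a·x + b·y + c.
Point Q−Point P: −397a − 581b = 0;  Point R−Point P: 856a + 346b = −124.
Solving gives a = −0.20014, b = 0.13675.
Gradient magnitude |∇z| = √(a² + b²) = √(0.04005 + 0.01870) = 0.24240.
True dip = arctan(0.24240) = 13.63°, dipping toward SE (azimuth ≈ 124°).

13.63°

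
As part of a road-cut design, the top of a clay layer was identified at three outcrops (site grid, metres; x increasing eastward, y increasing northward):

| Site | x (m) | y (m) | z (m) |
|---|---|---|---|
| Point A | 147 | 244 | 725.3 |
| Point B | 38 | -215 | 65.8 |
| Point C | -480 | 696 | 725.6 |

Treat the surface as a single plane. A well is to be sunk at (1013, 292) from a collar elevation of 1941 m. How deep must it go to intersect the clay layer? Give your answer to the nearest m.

391 m

Two edge vectors: Point A→Point B = (-109, -459, -659.5), Point A→Point C = (-627, 452, 0.3).
Normal n = (Point A→Point B) × (Point A→Point C) = (297956.3, 413539.2, -337061).
So ∂z/∂x = −n_x/n_z = 0.88398 and ∂z/∂y = −n_y/n_z = 1.22690.
Intercept c from Point A: 725.3 − 129.95 − 299.36 = 295.99.
At (1013, 292): z_contact = 895.5 + 358.3 + 295.99 = 1549.7 m.
Depth below ground = 1941 − 1549.7 = 391 m.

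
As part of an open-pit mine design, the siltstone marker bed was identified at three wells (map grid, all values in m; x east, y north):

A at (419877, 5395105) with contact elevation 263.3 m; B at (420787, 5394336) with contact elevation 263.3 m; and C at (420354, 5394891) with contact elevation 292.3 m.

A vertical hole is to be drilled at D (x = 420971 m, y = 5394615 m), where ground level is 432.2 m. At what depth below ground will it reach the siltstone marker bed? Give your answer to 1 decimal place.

102.3 m

Two edge vectors: A→B = (910, -769, 0), A→C = (477, -214, 29).
Normal n = (A→B) × (A→C) = (-22301, -26390, 172073).
So ∂z/∂x = −n_x/n_z = 0.129601971 and ∂z/∂y = −n_y/n_z = 0.153365142.
Intercept c from A: 263.3 − 54416.89 − 827421.04 = −881574.63.
At (420971, 5394615): z_contact = 54558.67 + 827345.89 − 881574.63 = 329.94 m.
Depth below ground = 432.2 − 329.94 = 102.3 m.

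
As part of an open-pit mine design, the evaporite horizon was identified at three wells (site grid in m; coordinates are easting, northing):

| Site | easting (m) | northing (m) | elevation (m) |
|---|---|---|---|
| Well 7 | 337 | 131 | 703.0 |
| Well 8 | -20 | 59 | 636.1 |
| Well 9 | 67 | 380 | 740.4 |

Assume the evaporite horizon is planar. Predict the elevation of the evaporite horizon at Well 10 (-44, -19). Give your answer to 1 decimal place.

610.4 m

Two edge vectors: Well 7→Well 8 = (-357, -72, -66.9), Well 7→Well 9 = (-270, 249, 37.4).
Normal n = (Well 7→Well 8) × (Well 7→Well 9) = (13965.3, 31414.8, -108333).
So ∂z/∂easting = −n_x/n_z = 0.12891 and ∂z/∂northing = −n_y/n_z = 0.28998.
Intercept c from Well 7: 703 − 43.44 − 37.99 = 621.57.
At (-44, -19): z = −5.7 − 5.5 + 621.57 = 610.4 m.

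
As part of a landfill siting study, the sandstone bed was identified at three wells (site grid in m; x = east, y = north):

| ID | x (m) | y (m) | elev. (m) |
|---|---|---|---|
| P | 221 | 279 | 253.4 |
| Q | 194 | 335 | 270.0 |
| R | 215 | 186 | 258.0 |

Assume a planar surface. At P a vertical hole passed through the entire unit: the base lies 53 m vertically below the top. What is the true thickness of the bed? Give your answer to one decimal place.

44.8 m

Two edge vectors: P→Q = (-27, 56, 16.6), P→R = (-6, -93, 4.6).
Normal n = (P→Q) × (P→R) = (1801.4, 24.6, 2847).
So ∂z/∂x = −n_x/n_z = −0.63274 and ∂z/∂y = −n_y/n_z = −0.00864.
|∇z| = √(a²+b²) = 0.63280, so dip δ = arctan(0.63280) = 32.33°.
True thickness = vertical thickness × cos δ = 53 × cos 32.33° = 44.8 m.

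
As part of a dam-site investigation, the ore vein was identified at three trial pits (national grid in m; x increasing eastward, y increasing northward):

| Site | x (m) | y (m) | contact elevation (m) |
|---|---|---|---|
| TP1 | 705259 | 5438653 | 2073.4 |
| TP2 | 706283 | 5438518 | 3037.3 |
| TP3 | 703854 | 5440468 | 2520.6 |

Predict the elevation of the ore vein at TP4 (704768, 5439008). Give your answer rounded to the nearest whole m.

1926 m

Two edge vectors: TP1→TP2 = (1024, -135, 963.9), TP1→TP3 = (-1405, 1815, 447.2).
Normal n = (TP1→TP2) × (TP1→TP3) = (-1809850.5, -1812212.3, 1668885).
So ∂z/∂x = −n_x/n_z = 1.08446687 and ∂z/∂y = −n_y/n_z = 1.08588207.
Intercept c from TP1: 2073.4 − 764830.02 − 5905735.78 = −6668492.41.
At (704768, 5439008): z = 764297.6 + 5906121.3 − 6668492.41 = 1926.4 m.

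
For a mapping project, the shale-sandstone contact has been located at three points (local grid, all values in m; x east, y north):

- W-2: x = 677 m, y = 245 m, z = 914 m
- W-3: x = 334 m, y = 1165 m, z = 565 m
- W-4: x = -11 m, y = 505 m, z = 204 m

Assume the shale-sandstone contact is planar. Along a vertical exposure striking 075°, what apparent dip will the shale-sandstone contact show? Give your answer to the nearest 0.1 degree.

45.0°

Two edge vectors: W-2→W-3 = (-343, 920, -349), W-2→W-4 = (-688, 260, -710).
Normal n = (W-2→W-3) × (W-2→W-4) = (-562460, -3418, 543780).
So ∂z/∂x = −n_x/n_z = 1.03435 and ∂z/∂y = −n_y/n_z = 0.00629.
Unit vector along 075° is (sin 75°, cos 75°) = (0.9659, 0.2588).
Slope in that direction = a·(0.9659) + b·(0.2588) = 1.00073.
Apparent dip = arctan|1.00073| = 45.0° (true dip is 46.0°, so apparent ≤ true as expected).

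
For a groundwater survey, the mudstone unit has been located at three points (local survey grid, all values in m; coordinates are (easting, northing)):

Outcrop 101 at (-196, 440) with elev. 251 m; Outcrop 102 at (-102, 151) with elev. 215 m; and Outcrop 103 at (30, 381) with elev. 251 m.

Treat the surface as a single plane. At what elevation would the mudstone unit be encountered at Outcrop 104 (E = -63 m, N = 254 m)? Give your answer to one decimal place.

Let the plane be z = a·E + b·N + c.
Outcrop 102−Outcrop 101: 94a − 289b = −36;  Outcrop 103−Outcrop 101: 226a − 59b = 0.
Solving gives a = 0.03554, b = 0.13613.
Then c = 251 − a·-196 − b·440 = 198.07.
At (-63, 254): z = −2.2 + 34.6 + 198.07 = 230.4 m.

230.4 m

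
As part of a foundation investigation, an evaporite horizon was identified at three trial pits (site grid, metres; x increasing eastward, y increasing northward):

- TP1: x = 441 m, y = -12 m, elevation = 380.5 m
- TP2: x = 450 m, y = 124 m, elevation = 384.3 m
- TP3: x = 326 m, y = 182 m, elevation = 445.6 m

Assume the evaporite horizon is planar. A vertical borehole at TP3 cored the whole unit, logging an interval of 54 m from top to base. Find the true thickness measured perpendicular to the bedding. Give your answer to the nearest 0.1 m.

48.9 m

Two edge vectors: TP1→TP2 = (9, 136, 3.8), TP1→TP3 = (-115, 194, 65.1).
Normal n = (TP1→TP2) × (TP1→TP3) = (8116.4, -1022.9, 17386).
So ∂z/∂x = −n_x/n_z = −0.46684 and ∂z/∂y = −n_y/n_z = 0.05883.
|∇z| = √(a²+b²) = 0.47053, so dip δ = arctan(0.47053) = 25.20°.
True thickness = vertical thickness × cos δ = 54 × cos 25.20° = 48.9 m.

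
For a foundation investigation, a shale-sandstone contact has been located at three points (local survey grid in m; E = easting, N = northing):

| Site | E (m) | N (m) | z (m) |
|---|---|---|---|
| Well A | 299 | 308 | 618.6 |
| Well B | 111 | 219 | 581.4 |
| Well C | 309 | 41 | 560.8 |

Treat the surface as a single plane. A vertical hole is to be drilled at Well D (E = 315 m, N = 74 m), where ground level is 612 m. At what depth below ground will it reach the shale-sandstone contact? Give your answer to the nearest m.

Let the plane be z = a·E + b·N + c.
Well B−Well A: −188a − 89b = −37.2;  Well C−Well A: 10a − 267b = −57.8.
Solving gives a = 0.09373, b = 0.21999.
Then c = 618.6 − a·299 − b·308 = 522.82.
At (315, 74): z_contact = 29.5 + 16.3 + 522.82 = 568.6 m.
Depth below ground = 612 − 568.6 = 43 m.

43 m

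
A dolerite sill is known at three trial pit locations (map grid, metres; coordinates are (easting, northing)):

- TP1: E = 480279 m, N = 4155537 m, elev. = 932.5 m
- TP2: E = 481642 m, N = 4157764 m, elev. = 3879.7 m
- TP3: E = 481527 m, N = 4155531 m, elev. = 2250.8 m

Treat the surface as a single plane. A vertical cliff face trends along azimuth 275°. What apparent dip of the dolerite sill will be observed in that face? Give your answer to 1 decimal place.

Let the plane be z = a·E + b·N + c.
TP2−TP1: 1363a + 2227b = 2947.2;  TP3−TP1: 1248a − 6b = 1318.3.
Solving gives a = 1.05957, b = 0.67490.
Unit vector along 275° is (sin 275°, cos 275°) = (-0.9962, 0.0872).
Slope in that direction = a·(-0.9962) + b·(0.0872) = −0.99672.
Apparent dip = arctan|0.99672| = 44.9° (true dip is 51.5°, so apparent ≤ true as expected).

44.9°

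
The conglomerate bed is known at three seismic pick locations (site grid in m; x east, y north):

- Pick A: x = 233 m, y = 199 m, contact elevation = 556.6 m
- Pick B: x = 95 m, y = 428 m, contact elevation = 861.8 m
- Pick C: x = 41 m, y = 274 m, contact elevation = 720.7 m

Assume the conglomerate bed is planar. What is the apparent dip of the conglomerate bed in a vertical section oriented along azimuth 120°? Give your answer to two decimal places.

42.40°

Two edge vectors: Pick A→Pick B = (-138, 229, 305.2), Pick A→Pick C = (-192, 75, 164.1).
Normal n = (Pick A→Pick B) × (Pick A→Pick C) = (14688.9, -35952.6, 33618).
So ∂z/∂x = −n_x/n_z = −0.43694 and ∂z/∂y = −n_y/n_z = 1.06944.
Unit vector along 120° is (sin 120°, cos 120°) = (0.8660, -0.5000).
Slope in that direction = a·(0.8660) + b·(-0.5000) = −0.91312.
Apparent dip = arctan|0.91312| = 42.40° (true dip is 49.1°, so apparent ≤ true as expected).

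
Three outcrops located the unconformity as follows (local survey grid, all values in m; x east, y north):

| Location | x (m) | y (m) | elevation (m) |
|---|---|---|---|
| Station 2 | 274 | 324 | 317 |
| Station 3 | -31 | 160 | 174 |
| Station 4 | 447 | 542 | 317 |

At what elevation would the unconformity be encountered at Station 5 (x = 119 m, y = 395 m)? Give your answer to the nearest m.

144 m

Two edge vectors: Station 2→Station 3 = (-305, -164, -143), Station 2→Station 4 = (173, 218, 0).
Normal n = (Station 2→Station 3) × (Station 2→Station 4) = (31174, -24739, -38118).
So ∂z/∂x = −n_x/n_z = 0.81783 and ∂z/∂y = −n_y/n_z = −0.64901.
Intercept c from Station 2: 317 − 224.09 + 210.28 = 303.19.
At (119, 395): z = 97.3 − 256.4 + 303.19 = 144.2 m.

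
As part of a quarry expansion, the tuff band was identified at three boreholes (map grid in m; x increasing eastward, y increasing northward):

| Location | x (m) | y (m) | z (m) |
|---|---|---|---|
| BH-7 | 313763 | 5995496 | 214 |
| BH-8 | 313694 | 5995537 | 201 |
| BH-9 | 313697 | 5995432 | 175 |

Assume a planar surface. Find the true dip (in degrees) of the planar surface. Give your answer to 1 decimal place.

23.1°

Let the plane be z = a·x + b·y + c.
BH-8−BH-7: −69a + 41b = −13;  BH-9−BH-7: −66a − 64b = −39.
Solving gives a = 0.34134, b = 0.25737.
Gradient magnitude |∇z| = √(a² + b²) = √(0.11651 + 0.06624) = 0.42749.
True dip = arctan(0.42749) = 23.1°, dipping toward SW (azimuth ≈ 233°).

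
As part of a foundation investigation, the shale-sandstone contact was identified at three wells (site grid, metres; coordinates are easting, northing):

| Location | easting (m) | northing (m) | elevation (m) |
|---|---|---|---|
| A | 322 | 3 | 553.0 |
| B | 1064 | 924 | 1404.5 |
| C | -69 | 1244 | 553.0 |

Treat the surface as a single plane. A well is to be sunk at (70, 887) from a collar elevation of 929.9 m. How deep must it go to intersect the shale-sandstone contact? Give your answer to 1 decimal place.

355.0 m

Two edge vectors: A→B = (742, 921, 851.5), A→C = (-391, 1241, 0).
Normal n = (A→B) × (A→C) = (-1056711.5, -332936.5, 1280933).
So ∂z/∂easting = −n_x/n_z = 0.824955 and ∂z/∂northing = −n_y/n_z = 0.259917.
Intercept c from A: 553 − 265.64 − 0.78 = 286.58.
At (70, 887): z_contact = 57.75 + 230.55 + 286.58 = 574.88 m.
Depth below ground = 929.9 − 574.88 = 355.0 m.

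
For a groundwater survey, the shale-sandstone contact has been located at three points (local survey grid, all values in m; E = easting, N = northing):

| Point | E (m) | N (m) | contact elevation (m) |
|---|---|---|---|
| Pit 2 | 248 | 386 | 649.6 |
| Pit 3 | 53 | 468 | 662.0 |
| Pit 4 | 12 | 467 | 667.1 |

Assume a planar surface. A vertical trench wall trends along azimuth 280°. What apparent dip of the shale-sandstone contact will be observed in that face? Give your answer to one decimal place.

Let the plane be z = a·E + b·N + c.
Pit 3−Pit 2: −195a + 82b = 12.4;  Pit 4−Pit 2: −236a + 81b = 17.5.
Solving gives a = −0.12106, b = −0.13666.
Unit vector along 280° is (sin 280°, cos 280°) = (-0.9848, 0.1736).
Slope in that direction = a·(-0.9848) + b·(0.1736) = 0.09549.
Apparent dip = arctan|0.09549| = 5.5° (true dip is 10.3°, so apparent ≤ true as expected).

5.5°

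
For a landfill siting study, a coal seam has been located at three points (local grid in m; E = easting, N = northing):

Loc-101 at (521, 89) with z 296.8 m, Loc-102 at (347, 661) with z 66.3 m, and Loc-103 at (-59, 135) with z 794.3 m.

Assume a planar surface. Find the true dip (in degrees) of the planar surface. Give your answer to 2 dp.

Let the plane be z = a·E + b·N + c.
Loc-102−Loc-101: −174a + 572b = −230.5;  Loc-103−Loc-101: −580a + 46b = 497.5.
Solving gives a = −0.91171, b = −0.68031.
Gradient magnitude |∇z| = √(a² + b²) = √(0.83122 + 0.46282) = 1.13756.
True dip = arctan(1.13756) = 48.68°, dipping toward NE (azimuth ≈ 053°).

48.68°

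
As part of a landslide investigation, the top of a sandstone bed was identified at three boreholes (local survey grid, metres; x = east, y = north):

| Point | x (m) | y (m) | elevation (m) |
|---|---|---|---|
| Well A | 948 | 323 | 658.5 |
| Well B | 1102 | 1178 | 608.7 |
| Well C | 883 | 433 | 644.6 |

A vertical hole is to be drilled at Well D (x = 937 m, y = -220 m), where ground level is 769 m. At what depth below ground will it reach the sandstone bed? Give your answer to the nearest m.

71 m

Two edge vectors: Well A→Well B = (154, 855, -49.8), Well A→Well C = (-65, 110, -13.9).
Normal n = (Well A→Well B) × (Well A→Well C) = (-6406.5, 5377.6, 72515).
So ∂z/∂x = −n_x/n_z = 0.08835 and ∂z/∂y = −n_y/n_z = −0.07416.
Intercept c from Well A: 658.5 − 83.75 + 23.95 = 598.70.
At (937, -220): z_contact = 82.8 + 16.3 + 598.70 = 697.8 m.
Depth below ground = 769 − 697.8 = 71 m.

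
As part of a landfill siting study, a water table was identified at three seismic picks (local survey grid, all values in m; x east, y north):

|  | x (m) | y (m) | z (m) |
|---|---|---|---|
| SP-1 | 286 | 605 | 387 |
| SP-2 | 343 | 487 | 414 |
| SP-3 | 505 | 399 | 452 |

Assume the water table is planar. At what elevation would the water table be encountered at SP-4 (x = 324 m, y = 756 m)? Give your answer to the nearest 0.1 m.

Two edge vectors: SP-1→SP-2 = (57, -118, 27), SP-1→SP-3 = (219, -206, 65).
Normal n = (SP-1→SP-2) × (SP-1→SP-3) = (-2108, 2208, 14100).
So ∂z/∂x = −n_x/n_z = 0.14950 and ∂z/∂y = −n_y/n_z = −0.15660.
Intercept c from SP-1: 387 − 42.76 + 94.74 = 438.98.
At (324, 756): z = 48.4 − 118.4 + 438.98 = 369.0 m.

369.0 m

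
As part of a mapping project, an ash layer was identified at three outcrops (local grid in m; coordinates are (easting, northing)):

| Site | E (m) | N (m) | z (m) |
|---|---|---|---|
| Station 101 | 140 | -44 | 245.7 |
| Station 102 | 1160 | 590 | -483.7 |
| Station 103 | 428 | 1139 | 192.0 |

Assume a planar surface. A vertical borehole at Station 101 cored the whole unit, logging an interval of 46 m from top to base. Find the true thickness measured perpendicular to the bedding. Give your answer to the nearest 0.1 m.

Let the plane be z = a·E + b·N + c.
Station 102−Station 101: 1020a + 634b = −729.4;  Station 103−Station 101: 288a + 1183b = −53.7.
Solving gives a = −0.80935, b = 0.15164.
|∇z| = √(a²+b²) = 0.82344, so dip δ = arctan(0.82344) = 39.47°.
True thickness = vertical thickness × cos δ = 46 × cos 39.47° = 35.5 m.

35.5 m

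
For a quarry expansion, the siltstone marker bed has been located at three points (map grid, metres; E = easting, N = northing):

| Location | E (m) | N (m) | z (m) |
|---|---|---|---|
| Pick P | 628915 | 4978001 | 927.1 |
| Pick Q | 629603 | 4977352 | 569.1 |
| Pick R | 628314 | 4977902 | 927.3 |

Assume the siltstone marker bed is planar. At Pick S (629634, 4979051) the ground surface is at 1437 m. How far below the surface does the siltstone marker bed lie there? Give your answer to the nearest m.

Let the plane be z = a·E + b·N + c.
Pick Q−Pick P: 688a − 649b = −358;  Pick R−Pick P: −601a − 99b = 0.2.
Solving gives a = −0.07764039, b = 0.46931188.
Then c = 927.1 − a·628915 − b·4978001 = −2286478.70.
At (629634, 4979051): z_contact = −48885.0 + 2336727.8 − 2286478.70 = 1364.1 m.
Depth below ground = 1437 − 1364.1 = 73 m.

73 m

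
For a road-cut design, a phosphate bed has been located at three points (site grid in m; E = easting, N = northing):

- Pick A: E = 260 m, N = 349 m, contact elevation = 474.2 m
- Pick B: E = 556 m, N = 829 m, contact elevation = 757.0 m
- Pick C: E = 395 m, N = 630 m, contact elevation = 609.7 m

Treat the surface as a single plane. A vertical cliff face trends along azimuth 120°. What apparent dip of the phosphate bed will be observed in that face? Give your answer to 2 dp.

Two edge vectors: Pick A→Pick B = (296, 480, 282.8), Pick A→Pick C = (135, 281, 135.5).
Normal n = (Pick A→Pick B) × (Pick A→Pick C) = (-14426.8, -1930, 18376).
So ∂z/∂E = −n_x/n_z = 0.78509 and ∂z/∂N = −n_y/n_z = 0.10503.
Unit vector along 120° is (sin 120°, cos 120°) = (0.8660, -0.5000).
Slope in that direction = a·(0.8660) + b·(-0.5000) = 0.62739.
Apparent dip = arctan|0.62739| = 32.10° (true dip is 38.4°, so apparent ≤ true as expected).

32.10°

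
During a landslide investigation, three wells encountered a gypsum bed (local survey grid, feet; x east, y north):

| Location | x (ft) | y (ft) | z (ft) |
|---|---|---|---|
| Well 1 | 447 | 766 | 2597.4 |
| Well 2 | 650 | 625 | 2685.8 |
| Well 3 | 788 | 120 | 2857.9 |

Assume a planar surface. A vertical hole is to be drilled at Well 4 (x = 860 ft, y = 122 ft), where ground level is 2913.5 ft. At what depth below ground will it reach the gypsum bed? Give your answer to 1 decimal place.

Two edge vectors: Well 1→Well 2 = (203, -141, 88.4), Well 1→Well 3 = (341, -646, 260.5).
Normal n = (Well 1→Well 2) × (Well 1→Well 3) = (20375.9, -22737.1, -83057).
So ∂z/∂x = −n_x/n_z = 0.24532 and ∂z/∂y = −n_y/n_z = −0.27375.
Intercept c from Well 1: 2597.4 − 109.66 + 209.69 = 2697.43.
At (860, 122): z_contact = 210.98 − 33.40 + 2697.43 = 2875.02 ft.
Depth below ground = 2913.5 − 2875.02 = 38.5 ft.

38.5 ft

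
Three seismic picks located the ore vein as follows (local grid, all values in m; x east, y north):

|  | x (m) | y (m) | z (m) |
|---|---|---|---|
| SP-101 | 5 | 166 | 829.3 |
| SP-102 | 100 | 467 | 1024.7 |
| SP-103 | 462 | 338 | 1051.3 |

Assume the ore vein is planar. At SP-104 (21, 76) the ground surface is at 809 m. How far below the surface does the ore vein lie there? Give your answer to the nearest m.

26 m

Two edge vectors: SP-101→SP-102 = (95, 301, 195.4), SP-101→SP-103 = (457, 172, 222).
Normal n = (SP-101→SP-102) × (SP-101→SP-103) = (33213.2, 68207.8, -121217).
So ∂z/∂x = −n_x/n_z = 0.27400 and ∂z/∂y = −n_y/n_z = 0.56269.
Intercept c from SP-101: 829.3 − 1.37 − 93.41 = 734.52.
At (21, 76): z_contact = 5.8 + 42.8 + 734.52 = 783.0 m.
Depth below ground = 809 − 783.0 = 26 m.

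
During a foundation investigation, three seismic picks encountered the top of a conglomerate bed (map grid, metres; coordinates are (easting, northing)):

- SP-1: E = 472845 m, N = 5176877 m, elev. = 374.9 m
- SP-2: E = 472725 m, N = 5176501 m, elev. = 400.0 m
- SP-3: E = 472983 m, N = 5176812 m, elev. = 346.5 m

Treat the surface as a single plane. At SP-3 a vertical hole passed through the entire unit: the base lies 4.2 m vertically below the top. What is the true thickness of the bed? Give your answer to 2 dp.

4.11 m

Two edge vectors: SP-1→SP-2 = (-120, -376, 25.1), SP-1→SP-3 = (138, -65, -28.4).
Normal n = (SP-1→SP-2) × (SP-1→SP-3) = (12309.9, 55.8, 59688).
So ∂z/∂E = −n_x/n_z = −0.20624 and ∂z/∂N = −n_y/n_z = −0.00093.
|∇z| = √(a²+b²) = 0.20624, so dip δ = arctan(0.20624) = 11.65°.
True thickness = vertical thickness × cos δ = 4.2 × cos 11.65° = 4.11 m.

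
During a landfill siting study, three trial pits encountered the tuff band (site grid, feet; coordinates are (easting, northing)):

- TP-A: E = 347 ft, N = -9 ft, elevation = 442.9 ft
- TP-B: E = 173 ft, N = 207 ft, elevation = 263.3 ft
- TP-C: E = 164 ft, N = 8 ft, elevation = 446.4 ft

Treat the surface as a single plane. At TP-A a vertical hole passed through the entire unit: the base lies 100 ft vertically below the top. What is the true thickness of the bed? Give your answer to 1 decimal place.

73.5 ft

Two edge vectors: TP-A→TP-B = (-174, 216, -179.6), TP-A→TP-C = (-183, 17, 3.5).
Normal n = (TP-A→TP-B) × (TP-A→TP-C) = (3809.2, 33475.8, 36570).
So ∂z/∂E = −n_x/n_z = −0.10416 and ∂z/∂N = −n_y/n_z = −0.91539.
|∇z| = √(a²+b²) = 0.92130, so dip δ = arctan(0.92130) = 42.65°.
True thickness = vertical thickness × cos δ = 100 × cos 42.65° = 73.5 ft.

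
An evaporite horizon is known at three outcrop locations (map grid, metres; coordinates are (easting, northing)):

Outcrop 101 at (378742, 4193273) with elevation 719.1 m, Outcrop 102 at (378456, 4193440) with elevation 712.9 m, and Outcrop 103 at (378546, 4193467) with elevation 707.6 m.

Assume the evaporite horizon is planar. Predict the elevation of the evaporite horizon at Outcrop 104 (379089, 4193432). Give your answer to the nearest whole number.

Let the plane be z = a·E + b·N + c.
Outcrop 102−Outcrop 101: −286a + 167b = −6.2;  Outcrop 103−Outcrop 101: −196a + 194b = −11.5.
Solving gives a = −0.03154448, b = −0.09114803.
Then c = 719.1 − a·378742 − b·4193273 = 394874.90.
At (379089, 4193432): z = −11958.2 − 382223.1 + 394874.90 = 693.7 m.

694 m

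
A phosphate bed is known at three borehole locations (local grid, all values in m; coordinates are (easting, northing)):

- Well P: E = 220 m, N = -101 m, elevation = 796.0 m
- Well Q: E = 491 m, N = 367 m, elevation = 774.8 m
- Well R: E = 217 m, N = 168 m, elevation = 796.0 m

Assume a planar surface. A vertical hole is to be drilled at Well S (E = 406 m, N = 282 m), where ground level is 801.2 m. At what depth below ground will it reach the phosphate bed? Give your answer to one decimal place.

19.8 m

Two edge vectors: Well P→Well Q = (271, 468, -21.2), Well P→Well R = (-3, 269, 0).
Normal n = (Well P→Well Q) × (Well P→Well R) = (5702.8, 63.6, 74303).
So ∂z/∂E = −n_x/n_z = −0.07675 and ∂z/∂N = −n_y/n_z = −0.00086.
Intercept c from Well P: 796 + 16.89 − 0.09 = 812.80.
At (406, 282): z_contact = −31.16 − 0.24 + 812.80 = 781.40 m.
Depth below ground = 801.2 − 781.40 = 19.8 m.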